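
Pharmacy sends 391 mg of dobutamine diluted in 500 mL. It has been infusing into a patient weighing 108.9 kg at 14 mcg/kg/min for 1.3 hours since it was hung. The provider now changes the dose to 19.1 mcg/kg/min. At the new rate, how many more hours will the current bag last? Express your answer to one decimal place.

Initial rate:
Dose = 14 mcg/kg/min × 108.9 kg = 1524.6 mcg/min
1524.6 mcg/min × 60 min/hr = 91476 mcg/hr
Concentration = 391 mg ÷ 500 mL = 0.782 mg/mL = 782 mcg/mL
Rate = 91476 mcg/hr ÷ 782 mcg/mL = 116.977 mL/hr
Volume infused so far = 116.977 mL/hr × 1.3 hr = 152.0701 mL
Volume remaining = 500 − 152.0701 = 347.9299 mL
New rate:
Dose = 19.1 mcg/kg/min × 108.9 kg = 2079.99 mcg/min
2079.99 mcg/min × 60 min/hr = 124799.4 mcg/hr
Rate = 124799.4 mcg/hr ÷ 782 mcg/mL = 159.59 mL/hr
Time remaining = 347.9299 mL ÷ 159.59 mL/hr = 2.180148 hr

2.2 hours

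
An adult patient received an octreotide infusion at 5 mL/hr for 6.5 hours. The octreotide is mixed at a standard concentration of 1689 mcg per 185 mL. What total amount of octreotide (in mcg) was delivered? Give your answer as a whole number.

Concentration = 1689 mcg ÷ 185 mL = 9.12973 mcg/mL
Drug rate = 5 mL/hr × 9.12973 mcg/mL = 45.64865 mcg/hr
Total = 45.64865 mcg/hr × 6.5 hr = 296.7162 mcg

297 mcg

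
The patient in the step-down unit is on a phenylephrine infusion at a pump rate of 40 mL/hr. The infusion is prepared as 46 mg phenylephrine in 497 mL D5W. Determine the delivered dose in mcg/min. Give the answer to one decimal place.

Concentration = 46 mg ÷ 497 mL = 0.09255533 mg/mL = 92.55533 mcg/mL
Drug rate = 40 mL/hr × 92.55533 mcg/mL = 3702.213 mcg/hr
3702.213 mcg/hr ÷ 60 min/hr = 61.70355 mcg/min

61.7 mcg/min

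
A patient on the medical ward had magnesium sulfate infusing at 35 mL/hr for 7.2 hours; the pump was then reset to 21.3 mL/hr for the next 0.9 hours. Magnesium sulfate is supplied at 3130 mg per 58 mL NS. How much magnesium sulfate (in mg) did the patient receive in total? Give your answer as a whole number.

14634 mg

Concentration = 3130 mg ÷ 58 mL = 53.96552 mg/mL
Stage 1: 35 mL/hr × 7.2 hr = 252 mL → 252 mL × 53.96552 mg/mL = 13599.31 mg
Stage 2: 21.3 mL/hr × 0.9 hr = 19.17 mL → 19.17 mL × 53.96552 mg/mL = 1034.519 mg
Total = 13599.31 + 1034.519 = 14633.83 mg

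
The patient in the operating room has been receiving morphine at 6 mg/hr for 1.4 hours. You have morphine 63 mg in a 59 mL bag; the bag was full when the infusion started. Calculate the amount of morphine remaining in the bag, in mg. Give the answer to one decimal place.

54.6 mg

Concentration = 63 mg ÷ 59 mL = 1.067797 mg/mL
Rate = 6 mg/hr ÷ 1.067797 mg/mL = 5.619048 mL/hr
Volume infused = 5.619048 mL/hr × 1.4 hr = 7.866667 mL
Volume remaining = 59 − 7.866667 = 51.13333 mL
Drug remaining = 51.13333 mL × 1.067797 mg/mL = 54.6 mg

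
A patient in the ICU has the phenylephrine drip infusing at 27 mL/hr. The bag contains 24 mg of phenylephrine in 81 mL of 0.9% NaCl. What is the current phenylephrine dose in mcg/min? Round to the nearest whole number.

Concentration = 24 mg ÷ 81 mL = 0.2962963 mg/mL = 296.2963 mcg/mL
Drug rate = 27 mL/hr × 296.2963 mcg/mL = 8000 mcg/hr
8000 mcg/hr ÷ 60 min/hr = 133.3333 mcg/min

133 mcg/min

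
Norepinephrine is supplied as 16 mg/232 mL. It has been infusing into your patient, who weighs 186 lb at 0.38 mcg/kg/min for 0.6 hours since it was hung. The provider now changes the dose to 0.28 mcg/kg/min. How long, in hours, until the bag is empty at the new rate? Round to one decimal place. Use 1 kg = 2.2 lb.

10.5 hours

Initial rate:
Weight = 186 lb ÷ 2.2 lb/kg = 84.54545 kg
Dose = 0.38 mcg/kg/min × 84.54545 kg = 32.12727 mcg/min
32.12727 mcg/min × 60 min/hr = 1927.636 mcg/hr
Concentration = 16 mg ÷ 232 mL = 0.06896552 mg/mL = 68.96552 mcg/mL
Rate = 1927.636 mcg/hr ÷ 68.96552 mcg/mL = 27.95073 mL/hr
Volume infused so far = 27.95073 mL/hr × 0.6 hr = 16.77044 mL
Volume remaining = 232 − 16.77044 = 215.2296 mL
New rate:
Dose = 0.28 mcg/kg/min × 84.54545 kg = 23.67273 mcg/min
23.67273 mcg/min × 60 min/hr = 1420.364 mcg/hr
Rate = 1420.364 mcg/hr ÷ 68.96552 mcg/mL = 20.59527 mL/hr
Time remaining = 215.2296 mL ÷ 20.59527 mL/hr = 10.45044 hr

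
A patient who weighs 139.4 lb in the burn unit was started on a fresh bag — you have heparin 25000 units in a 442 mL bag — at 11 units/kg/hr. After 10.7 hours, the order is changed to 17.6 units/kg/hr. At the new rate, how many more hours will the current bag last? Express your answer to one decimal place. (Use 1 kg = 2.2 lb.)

Initial rate:
Weight = 139.4 lb ÷ 2.2 lb/kg = 63.36364 kg
Dose = 11 units/kg/hr × 63.36364 kg = 697 units/hr
Concentration = 25000 units ÷ 442 mL = 56.56109 units/mL
Rate = 697 units/hr ÷ 56.56109 units/mL = 12.32296 mL/hr
Volume infused so far = 12.32296 mL/hr × 10.7 hr = 131.8557 mL
Volume remaining = 442 − 131.8557 = 310.1443 mL
New rate:
Dose = 17.6 units/kg/hr × 63.36364 kg = 1115.2 units/hr
Rate = 1115.2 units/hr ÷ 56.56109 units/mL = 19.71674 mL/hr
Time remaining = 310.1443 mL ÷ 19.71674 mL/hr = 15.73 hr

15.7 hours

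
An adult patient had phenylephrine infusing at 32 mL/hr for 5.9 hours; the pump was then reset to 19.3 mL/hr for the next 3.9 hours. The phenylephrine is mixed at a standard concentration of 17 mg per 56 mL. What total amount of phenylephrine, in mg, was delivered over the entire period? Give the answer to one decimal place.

Concentration = 17 mg ÷ 56 mL = 0.3035714 mg/mL
Stage 1: 32 mL/hr × 5.9 hr = 188.8 mL → 188.8 mL × 0.3035714 mg/mL = 57.31429 mg
Stage 2: 19.3 mL/hr × 3.9 hr = 75.27 mL → 75.27 mL × 0.3035714 mg/mL = 22.84982 mg
Total = 57.31429 + 22.84982 = 80.16411 mg

80.2 mg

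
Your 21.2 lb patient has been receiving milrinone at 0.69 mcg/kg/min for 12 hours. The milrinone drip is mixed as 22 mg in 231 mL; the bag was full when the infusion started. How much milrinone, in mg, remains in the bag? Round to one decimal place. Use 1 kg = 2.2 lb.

Weight = 21.2 lb ÷ 2.2 lb/kg = 9.636364 kg
Dose = 0.69 mcg/kg/min × 9.636364 kg = 6.649091 mcg/min
6.649091 mcg/min × 60 min/hr = 398.9455 mcg/hr
Concentration = 22 mg ÷ 231 mL = 0.0952381 mg/mL = 95.2381 mcg/mL
Rate = 398.9455 mcg/hr ÷ 95.2381 mcg/mL = 4.188927 mL/hr
Volume infused = 4.188927 mL/hr × 12 hr = 50.26713 mL
Volume remaining = 231 − 50.26713 = 180.7329 mL
Drug remaining = 180.7329 mL × 95.2381 mcg/mL = 17212.65 mcg = 17.21265 mg

17.2 mg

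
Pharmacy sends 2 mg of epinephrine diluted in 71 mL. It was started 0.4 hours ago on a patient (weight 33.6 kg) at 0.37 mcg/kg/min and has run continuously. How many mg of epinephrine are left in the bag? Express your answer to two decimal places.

1.70 mg

Dose = 0.37 mcg/kg/min × 33.6 kg = 12.432 mcg/min
12.432 mcg/min × 60 min/hr = 745.92 mcg/hr
Concentration = 2 mg ÷ 71 mL = 0.02816901 mg/mL = 28.16901 mcg/mL
Rate = 745.92 mcg/hr ÷ 28.16901 mcg/mL = 26.48016 mL/hr
Volume infused = 26.48016 mL/hr × 0.4 hr = 10.59206 mL
Volume remaining = 71 − 10.59206 = 60.40794 mL
Drug remaining = 60.40794 mL × 28.16901 mcg/mL = 1701.632 mcg = 1.701632 mg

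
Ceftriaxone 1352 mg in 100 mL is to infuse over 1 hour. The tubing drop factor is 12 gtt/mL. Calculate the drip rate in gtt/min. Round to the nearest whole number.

100 mL ÷ (1 hr × 60 = 60 min) = 1.666667 mL/min
1.666667 mL/min × 12 gtt/mL = 20 gtt/min

20 gtt/min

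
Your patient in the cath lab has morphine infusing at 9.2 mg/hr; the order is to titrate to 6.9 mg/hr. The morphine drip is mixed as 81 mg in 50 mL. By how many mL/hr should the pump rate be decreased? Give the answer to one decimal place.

At the current dose:
Concentration = 81 mg ÷ 50 mL = 1.62 mg/mL
Rate = 9.2 mg/hr ÷ 1.62 mg/mL = 5.679012 mL/hr
At the new dose:
Rate = 6.9 mg/hr ÷ 1.62 mg/mL = 4.259259 mL/hr
Change = 4.259259 − 5.679012 = -1.419753 mL/hr → 1.419753 mL/hr decrease

1.4 mL/hr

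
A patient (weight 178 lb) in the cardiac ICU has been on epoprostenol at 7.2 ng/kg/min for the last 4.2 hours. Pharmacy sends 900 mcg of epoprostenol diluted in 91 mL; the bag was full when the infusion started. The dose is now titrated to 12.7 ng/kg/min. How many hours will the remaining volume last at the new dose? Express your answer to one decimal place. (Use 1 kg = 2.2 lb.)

Initial rate:
Weight = 178 lb ÷ 2.2 lb/kg = 80.90909 kg
Dose = 7.2 ng/kg/min × 80.90909 kg = 582.5455 ng/min
582.5455 ng/min × 60 min/hr = 34952.73 ng/hr
Concentration = 900 mcg ÷ 91 mL = 9.89011 mcg/mL = 9890.11 ng/mL
Rate = 34952.73 ng/hr ÷ 9890.11 ng/mL = 3.534109 mL/hr
Volume infused so far = 3.534109 mL/hr × 4.2 hr = 14.84326 mL
Volume remaining = 91 − 14.84326 = 76.15674 mL
New rate:
Dose = 12.7 ng/kg/min × 80.90909 kg = 1027.545 ng/min
1027.545 ng/min × 60 min/hr = 61652.73 ng/hr
Rate = 61652.73 ng/hr ÷ 9890.11 ng/mL = 6.233776 mL/hr
Time remaining = 76.15674 mL ÷ 6.233776 mL/hr = 12.21679 hr

12.2 hours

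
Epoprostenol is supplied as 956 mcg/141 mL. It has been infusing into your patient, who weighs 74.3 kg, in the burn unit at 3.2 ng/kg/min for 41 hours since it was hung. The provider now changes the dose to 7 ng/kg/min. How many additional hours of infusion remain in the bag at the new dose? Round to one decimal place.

Initial rate:
Dose = 3.2 ng/kg/min × 74.3 kg = 237.76 ng/min
237.76 ng/min × 60 min/hr = 14265.6 ng/hr
Concentration = 956 mcg ÷ 141 mL = 6.780142 mcg/mL = 6780.142 ng/mL
Rate = 14265.6 ng/hr ÷ 6780.142 ng/mL = 2.104027 mL/hr
Volume infused so far = 2.104027 mL/hr × 41 hr = 86.2651 mL
Volume remaining = 141 − 86.2651 = 54.7349 mL
New rate:
Dose = 7 ng/kg/min × 74.3 kg = 520.1 ng/min
520.1 ng/min × 60 min/hr = 31206 ng/hr
Rate = 31206 ng/hr ÷ 6780.142 ng/mL = 4.602559 mL/hr
Time remaining = 54.7349 mL ÷ 4.602559 mL/hr = 11.89228 hr

11.9 hours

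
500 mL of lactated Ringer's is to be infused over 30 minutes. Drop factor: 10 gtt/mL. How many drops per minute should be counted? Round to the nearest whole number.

167 gtt/min

500 mL ÷ (30 min) = 16.66667 mL/min
16.66667 mL/min × 10 gtt/mL = 166.6667 gtt/min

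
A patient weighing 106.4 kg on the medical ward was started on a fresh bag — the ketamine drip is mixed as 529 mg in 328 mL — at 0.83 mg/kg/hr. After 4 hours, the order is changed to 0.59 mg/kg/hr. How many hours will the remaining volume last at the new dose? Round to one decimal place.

2.8 hours

Initial rate:
Dose = 0.83 mg/kg/hr × 106.4 kg = 88.312 mg/hr
Concentration = 529 mg ÷ 328 mL = 1.612805 mg/mL
Rate = 88.312 mg/hr ÷ 1.612805 mg/mL = 54.75678 mL/hr
Volume infused so far = 54.75678 mL/hr × 4 hr = 219.0271 mL
Volume remaining = 328 − 219.0271 = 108.9729 mL
New rate:
Dose = 0.59 mg/kg/hr × 106.4 kg = 62.776 mg/hr
Rate = 62.776 mg/hr ÷ 1.612805 mg/mL = 38.92349 mL/hr
Time remaining = 108.9729 mL ÷ 38.92349 mL/hr = 2.799669 hr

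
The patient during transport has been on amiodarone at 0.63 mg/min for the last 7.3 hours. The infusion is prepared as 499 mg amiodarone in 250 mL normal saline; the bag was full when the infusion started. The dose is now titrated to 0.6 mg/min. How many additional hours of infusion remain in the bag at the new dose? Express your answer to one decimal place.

Initial rate:
0.63 mg/min × 60 min/hr = 37.8 mg/hr
Concentration = 499 mg ÷ 250 mL = 1.996 mg/mL
Rate = 37.8 mg/hr ÷ 1.996 mg/mL = 18.93788 mL/hr
Volume infused so far = 18.93788 mL/hr × 7.3 hr = 138.2465 mL
Volume remaining = 250 − 138.2465 = 111.7535 mL
New rate:
0.6 mg/min × 60 min/hr = 36 mg/hr
Rate = 36 mg/hr ÷ 1.996 mg/mL = 18.03607 mL/hr
Time remaining = 111.7535 mL ÷ 18.03607 mL/hr = 6.196111 hr

6.2 hours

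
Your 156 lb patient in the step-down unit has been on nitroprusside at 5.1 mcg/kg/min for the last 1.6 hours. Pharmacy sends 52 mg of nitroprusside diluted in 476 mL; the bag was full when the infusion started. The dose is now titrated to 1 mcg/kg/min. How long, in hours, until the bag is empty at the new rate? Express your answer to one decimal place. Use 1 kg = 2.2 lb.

4.1 hours

Initial rate:
Weight = 156 lb ÷ 2.2 lb/kg = 70.90909 kg
Dose = 5.1 mcg/kg/min × 70.90909 kg = 361.6364 mcg/min
361.6364 mcg/min × 60 min/hr = 21698.18 mcg/hr
Concentration = 52 mg ÷ 476 mL = 0.1092437 mg/mL = 109.2437 mcg/mL
Rate = 21698.18 mcg/hr ÷ 109.2437 mcg/mL = 198.6218 mL/hr
Volume infused so far = 198.6218 mL/hr × 1.6 hr = 317.7949 mL
Volume remaining = 476 − 317.7949 = 158.2051 mL
New rate:
Dose = 1 mcg/kg/min × 70.90909 kg = 70.90909 mcg/min
70.90909 mcg/min × 60 min/hr = 4254.545 mcg/hr
Rate = 4254.545 mcg/hr ÷ 109.2437 mcg/mL = 38.94545 mL/hr
Time remaining = 158.2051 mL ÷ 38.94545 mL/hr = 4.062222 hr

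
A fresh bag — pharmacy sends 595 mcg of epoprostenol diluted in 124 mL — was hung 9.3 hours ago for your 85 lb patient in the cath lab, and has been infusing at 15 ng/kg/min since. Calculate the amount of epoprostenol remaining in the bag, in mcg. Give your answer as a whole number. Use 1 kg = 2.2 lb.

272 mcg

Weight = 85 lb ÷ 2.2 lb/kg = 38.63636 kg
Dose = 15 ng/kg/min × 38.63636 kg = 579.5455 ng/min
579.5455 ng/min × 60 min/hr = 34772.73 ng/hr
Concentration = 595 mcg ÷ 124 mL = 4.798387 mcg/mL = 4798.387 ng/mL
Rate = 34772.73 ng/hr ÷ 4798.387 ng/mL = 7.246753 mL/hr
Volume infused = 7.246753 mL/hr × 9.3 hr = 67.39481 mL
Volume remaining = 124 − 67.39481 = 56.60519 mL
Drug remaining = 56.60519 mL × 4798.387 ng/mL = 271613.6 ng = 271.6136 mcg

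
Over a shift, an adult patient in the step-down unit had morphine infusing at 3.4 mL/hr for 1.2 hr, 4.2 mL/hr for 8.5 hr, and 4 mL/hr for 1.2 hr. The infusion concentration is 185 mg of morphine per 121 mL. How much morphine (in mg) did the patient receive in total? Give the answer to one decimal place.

68.2 mg

Concentration = 185 mg ÷ 121 mL = 1.528926 mg/mL
Stage 1: 3.4 mL/hr × 1.2 hr = 4.08 mL → 4.08 mL × 1.528926 mg/mL = 6.238017 mg
Stage 2: 4.2 mL/hr × 8.5 hr = 35.7 mL → 35.7 mL × 1.528926 mg/mL = 54.58264 mg
Stage 3: 4 mL/hr × 1.2 hr = 4.8 mL → 4.8 mL × 1.528926 mg/mL = 7.338843 mg
Total = 6.238017 + 54.58264 + 7.338843 = 68.1595 mg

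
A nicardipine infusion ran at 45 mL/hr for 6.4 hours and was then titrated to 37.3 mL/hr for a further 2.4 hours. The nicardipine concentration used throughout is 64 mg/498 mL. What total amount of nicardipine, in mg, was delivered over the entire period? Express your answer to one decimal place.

48.5 mg

Concentration = 64 mg ÷ 498 mL = 0.1285141 mg/mL
Stage 1: 45 mL/hr × 6.4 hr = 288 mL → 288 mL × 0.1285141 mg/mL = 37.01205 mg
Stage 2: 37.3 mL/hr × 2.4 hr = 89.52 mL → 89.52 mL × 0.1285141 mg/mL = 11.50458 mg
Total = 37.01205 + 11.50458 = 48.51663 mg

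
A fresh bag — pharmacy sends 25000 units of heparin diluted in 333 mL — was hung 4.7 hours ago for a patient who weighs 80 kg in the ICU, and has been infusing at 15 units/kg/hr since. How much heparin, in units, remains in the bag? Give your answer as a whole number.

19360 units

Dose = 15 units/kg/hr × 80 kg = 1200 units/hr
Concentration = 25000 units ÷ 333 mL = 75.07508 units/mL
Rate = 1200 units/hr ÷ 75.07508 units/mL = 15.984 mL/hr
Volume infused = 15.984 mL/hr × 4.7 hr = 75.1248 mL
Volume remaining = 333 − 75.1248 = 257.8752 mL
Drug remaining = 257.8752 mL × 75.07508 units/mL = 19360 units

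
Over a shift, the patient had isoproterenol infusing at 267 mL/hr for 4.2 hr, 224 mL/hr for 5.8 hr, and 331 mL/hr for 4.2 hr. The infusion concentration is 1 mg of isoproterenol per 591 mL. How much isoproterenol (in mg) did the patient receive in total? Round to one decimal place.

Concentration = 1 mg ÷ 591 mL = 0.001692047 mg/mL
Stage 1: 267 mL/hr × 4.2 hr = 1121.4 mL → 1121.4 mL × 0.001692047 mg/mL = 1.897462 mg
Stage 2: 224 mL/hr × 5.8 hr = 1299.2 mL → 1299.2 mL × 0.001692047 mg/mL = 2.198308 mg
Stage 3: 331 mL/hr × 4.2 hr = 1390.2 mL → 1390.2 mL × 0.001692047 mg/mL = 2.352284 mg
Total = 1.897462 + 2.198308 + 2.352284 = 6.448054 mg

6.4 mg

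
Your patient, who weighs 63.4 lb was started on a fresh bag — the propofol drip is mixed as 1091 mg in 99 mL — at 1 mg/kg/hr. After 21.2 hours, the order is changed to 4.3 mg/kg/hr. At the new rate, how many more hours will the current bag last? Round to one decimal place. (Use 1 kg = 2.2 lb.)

Initial rate:
Weight = 63.4 lb ÷ 2.2 lb/kg = 28.81818 kg
Dose = 1 mg/kg/hr × 28.81818 kg = 28.81818 mg/hr
Concentration = 1091 mg ÷ 99 mL = 11.0202 mg/mL
Rate = 28.81818 mg/hr ÷ 11.0202 mg/mL = 2.615032 mL/hr
Volume infused so far = 2.615032 mL/hr × 21.2 hr = 55.43868 mL
Volume remaining = 99 − 55.43868 = 43.56132 mL
New rate:
Dose = 4.3 mg/kg/hr × 28.81818 kg = 123.9182 mg/hr
Rate = 123.9182 mg/hr ÷ 11.0202 mg/mL = 11.24464 mL/hr
Time remaining = 43.56132 mL ÷ 11.24464 mL/hr = 3.873964 hr

3.9 hours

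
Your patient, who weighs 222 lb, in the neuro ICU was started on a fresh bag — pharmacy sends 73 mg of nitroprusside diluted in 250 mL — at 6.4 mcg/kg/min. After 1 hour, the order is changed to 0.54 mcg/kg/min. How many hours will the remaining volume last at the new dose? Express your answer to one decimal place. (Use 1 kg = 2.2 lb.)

10.5 hours

Initial rate:
Weight = 222 lb ÷ 2.2 lb/kg = 100.9091 kg
Dose = 6.4 mcg/kg/min × 100.9091 kg = 645.8182 mcg/min
645.8182 mcg/min × 60 min/hr = 38749.09 mcg/hr
Concentration = 73 mg ÷ 250 mL = 0.292 mg/mL = 292 mcg/mL
Rate = 38749.09 mcg/hr ÷ 292 mcg/mL = 132.7024 mL/hr
Volume infused so far = 132.7024 mL/hr × 1 hr = 132.7024 mL
Volume remaining = 250 − 132.7024 = 117.2976 mL
New rate:
Dose = 0.54 mcg/kg/min × 100.9091 kg = 54.49091 mcg/min
54.49091 mcg/min × 60 min/hr = 3269.455 mcg/hr
Rate = 3269.455 mcg/hr ÷ 292 mcg/mL = 11.19676 mL/hr
Time remaining = 117.2976 mL ÷ 11.19676 mL/hr = 10.47603 hr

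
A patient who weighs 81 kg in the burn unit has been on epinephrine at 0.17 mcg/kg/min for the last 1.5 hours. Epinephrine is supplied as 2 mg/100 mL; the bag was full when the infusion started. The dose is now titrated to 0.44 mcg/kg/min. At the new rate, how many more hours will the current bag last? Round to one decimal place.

0.4 hours

Initial rate:
Dose = 0.17 mcg/kg/min × 81 kg = 13.77 mcg/min
13.77 mcg/min × 60 min/hr = 826.2 mcg/hr
Concentration = 2 mg ÷ 100 mL = 0.02 mg/mL = 20 mcg/mL
Rate = 826.2 mcg/hr ÷ 20 mcg/mL = 41.31 mL/hr
Volume infused so far = 41.31 mL/hr × 1.5 hr = 61.965 mL
Volume remaining = 100 − 61.965 = 38.035 mL
New rate:
Dose = 0.44 mcg/kg/min × 81 kg = 35.64 mcg/min
35.64 mcg/min × 60 min/hr = 2138.4 mcg/hr
Rate = 2138.4 mcg/hr ÷ 20 mcg/mL = 106.92 mL/hr
Time remaining = 38.035 mL ÷ 106.92 mL/hr = 0.3557333 hr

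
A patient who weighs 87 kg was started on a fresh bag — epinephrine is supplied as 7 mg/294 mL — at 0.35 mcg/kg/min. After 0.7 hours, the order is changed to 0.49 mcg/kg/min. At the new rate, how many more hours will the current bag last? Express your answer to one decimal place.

Initial rate:
Dose = 0.35 mcg/kg/min × 87 kg = 30.45 mcg/min
30.45 mcg/min × 60 min/hr = 1827 mcg/hr
Concentration = 7 mg ÷ 294 mL = 0.02380952 mg/mL = 23.80952 mcg/mL
Rate = 1827 mcg/hr ÷ 23.80952 mcg/mL = 76.734 mL/hr
Volume infused so far = 76.734 mL/hr × 0.7 hr = 53.7138 mL
Volume remaining = 294 − 53.7138 = 240.2862 mL
New rate:
Dose = 0.49 mcg/kg/min × 87 kg = 42.63 mcg/min
42.63 mcg/min × 60 min/hr = 2557.8 mcg/hr
Rate = 2557.8 mcg/hr ÷ 23.80952 mcg/mL = 107.4276 mL/hr
Time remaining = 240.2862 mL ÷ 107.4276 mL/hr = 2.236727 hr

2.2 hours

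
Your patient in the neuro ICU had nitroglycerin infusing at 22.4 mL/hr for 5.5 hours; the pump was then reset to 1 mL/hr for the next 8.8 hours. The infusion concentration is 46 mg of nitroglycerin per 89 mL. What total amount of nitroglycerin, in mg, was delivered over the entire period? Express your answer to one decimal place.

Concentration = 46 mg ÷ 89 mL = 0.5168539 mg/mL
Stage 1: 22.4 mL/hr × 5.5 hr = 123.2 mL → 123.2 mL × 0.5168539 mg/mL = 63.6764 mg
Stage 2: 1 mL/hr × 8.8 hr = 8.8 mL → 8.8 mL × 0.5168539 mg/mL = 4.548315 mg
Total = 63.6764 + 4.548315 = 68.22472 mg

68.2 mg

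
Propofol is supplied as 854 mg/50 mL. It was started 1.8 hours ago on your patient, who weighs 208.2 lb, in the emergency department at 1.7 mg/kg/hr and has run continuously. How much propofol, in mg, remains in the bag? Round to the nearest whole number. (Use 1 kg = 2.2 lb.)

564 mg

Weight = 208.2 lb ÷ 2.2 lb/kg = 94.63636 kg
Dose = 1.7 mg/kg/hr × 94.63636 kg = 160.8818 mg/hr
Concentration = 854 mg ÷ 50 mL = 17.08 mg/mL
Rate = 160.8818 mg/hr ÷ 17.08 mg/mL = 9.41931 mL/hr
Volume infused = 9.41931 mL/hr × 1.8 hr = 16.95476 mL
Volume remaining = 50 − 16.95476 = 33.04524 mL
Drug remaining = 33.04524 mL × 17.08 mg/mL = 564.4127 mg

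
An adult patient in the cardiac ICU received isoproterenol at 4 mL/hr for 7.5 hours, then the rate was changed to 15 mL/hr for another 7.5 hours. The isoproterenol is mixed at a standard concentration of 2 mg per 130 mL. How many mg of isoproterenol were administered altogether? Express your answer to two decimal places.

Concentration = 2 mg ÷ 130 mL = 0.01538462 mg/mL
Stage 1: 4 mL/hr × 7.5 hr = 30 mL → 30 mL × 0.01538462 mg/mL = 0.4615385 mg
Stage 2: 15 mL/hr × 7.5 hr = 112.5 mL → 112.5 mL × 0.01538462 mg/mL = 1.730769 mg
Total = 0.4615385 + 1.730769 = 2.192308 mg

2.19 mg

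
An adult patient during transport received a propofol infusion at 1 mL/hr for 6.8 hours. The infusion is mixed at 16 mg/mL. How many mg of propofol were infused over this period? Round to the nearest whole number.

Drug rate = 1 mL/hr × 16 mg/mL = 16 mg/hr
Total = 16 mg/hr × 6.8 hr = 108.8 mg

109 mg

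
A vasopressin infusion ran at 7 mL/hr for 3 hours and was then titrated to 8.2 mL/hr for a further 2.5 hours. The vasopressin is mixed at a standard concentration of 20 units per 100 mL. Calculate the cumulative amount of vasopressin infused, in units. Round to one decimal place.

8.3 units

Concentration = 20 units ÷ 100 mL = 0.2 units/mL
Stage 1: 7 mL/hr × 3 hr = 21 mL → 21 mL × 0.2 units/mL = 4.2 units
Stage 2: 8.2 mL/hr × 2.5 hr = 20.5 mL → 20.5 mL × 0.2 units/mL = 4.1 units
Total = 4.2 + 4.1 = 8.3 units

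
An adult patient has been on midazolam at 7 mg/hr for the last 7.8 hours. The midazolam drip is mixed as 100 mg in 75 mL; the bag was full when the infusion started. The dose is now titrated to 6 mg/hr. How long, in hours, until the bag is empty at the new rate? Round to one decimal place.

7.6 hours

Initial rate:
Concentration = 100 mg ÷ 75 mL = 1.333333 mg/mL
Rate = 7 mg/hr ÷ 1.333333 mg/mL = 5.25 mL/hr
Volume infused so far = 5.25 mL/hr × 7.8 hr = 40.95 mL
Volume remaining = 75 − 40.95 = 34.05 mL
New rate:
Rate = 6 mg/hr ÷ 1.333333 mg/mL = 4.5 mL/hr
Time remaining = 34.05 mL ÷ 4.5 mL/hr = 7.566667 hr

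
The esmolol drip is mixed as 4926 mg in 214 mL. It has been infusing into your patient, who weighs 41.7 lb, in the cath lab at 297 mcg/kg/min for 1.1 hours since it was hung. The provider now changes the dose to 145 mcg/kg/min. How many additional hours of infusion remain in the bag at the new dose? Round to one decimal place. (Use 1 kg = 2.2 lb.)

27.6 hours

Initial rate:
Weight = 41.7 lb ÷ 2.2 lb/kg = 18.95455 kg
Dose = 297 mcg/kg/min × 18.95455 kg = 5629.5 mcg/min
5629.5 mcg/min × 60 min/hr = 337770 mcg/hr
Concentration = 4926 mg ÷ 214 mL = 23.01869 mg/mL = 23018.69 mcg/mL
Rate = 337770 mcg/hr ÷ 23018.69 mcg/mL = 14.67373 mL/hr
Volume infused so far = 14.67373 mL/hr × 1.1 hr = 16.1411 mL
Volume remaining = 214 − 16.1411 = 197.8589 mL
New rate:
Dose = 145 mcg/kg/min × 18.95455 kg = 2748.409 mcg/min
2748.409 mcg/min × 60 min/hr = 164904.5 mcg/hr
Rate = 164904.5 mcg/hr ÷ 23018.69 mcg/mL = 7.163941 mL/hr
Time remaining = 197.8589 mL ÷ 7.163941 mL/hr = 27.61872 hr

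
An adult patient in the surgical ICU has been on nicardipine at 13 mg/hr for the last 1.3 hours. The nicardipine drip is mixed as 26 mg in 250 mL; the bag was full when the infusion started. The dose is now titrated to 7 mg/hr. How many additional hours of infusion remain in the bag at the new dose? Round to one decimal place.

1.3 hours

Initial rate:
Concentration = 26 mg ÷ 250 mL = 0.104 mg/mL
Rate = 13 mg/hr ÷ 0.104 mg/mL = 125 mL/hr
Volume infused so far = 125 mL/hr × 1.3 hr = 162.5 mL
Volume remaining = 250 − 162.5 = 87.5 mL
New rate:
Rate = 7 mg/hr ÷ 0.104 mg/mL = 67.30769 mL/hr
Time remaining = 87.5 mL ÷ 67.30769 mL/hr = 1.3 hr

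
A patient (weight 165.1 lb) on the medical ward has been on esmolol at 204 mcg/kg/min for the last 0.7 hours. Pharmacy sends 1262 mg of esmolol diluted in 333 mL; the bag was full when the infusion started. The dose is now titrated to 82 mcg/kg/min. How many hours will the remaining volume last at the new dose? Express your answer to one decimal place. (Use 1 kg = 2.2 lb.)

Initial rate:
Weight = 165.1 lb ÷ 2.2 lb/kg = 75.04545 kg
Dose = 204 mcg/kg/min × 75.04545 kg = 15309.27 mcg/min
15309.27 mcg/min × 60 min/hr = 918556.4 mcg/hr
Concentration = 1262 mg ÷ 333 mL = 3.78979 mg/mL = 3789.79 mcg/mL
Rate = 918556.4 mcg/hr ÷ 3789.79 mcg/mL = 242.3766 mL/hr
Volume infused so far = 242.3766 mL/hr × 0.7 hr = 169.6636 mL
Volume remaining = 333 − 169.6636 = 163.3364 mL
New rate:
Dose = 82 mcg/kg/min × 75.04545 kg = 6153.727 mcg/min
6153.727 mcg/min × 60 min/hr = 369223.6 mcg/hr
Rate = 369223.6 mcg/hr ÷ 3789.79 mcg/mL = 97.42589 mL/hr
Time remaining = 163.3364 mL ÷ 97.42589 mL/hr = 1.676519 hr

1.7 hours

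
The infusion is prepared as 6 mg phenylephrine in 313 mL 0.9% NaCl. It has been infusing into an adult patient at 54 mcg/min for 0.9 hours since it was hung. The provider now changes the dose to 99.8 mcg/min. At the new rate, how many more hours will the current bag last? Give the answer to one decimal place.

Initial rate:
54 mcg/min × 60 min/hr = 3240 mcg/hr
Concentration = 6 mg ÷ 313 mL = 0.01916933 mg/mL = 19.16933 mcg/mL
Rate = 3240 mcg/hr ÷ 19.16933 mcg/mL = 169.02 mL/hr
Volume infused so far = 169.02 mL/hr × 0.9 hr = 152.118 mL
Volume remaining = 313 − 152.118 = 160.882 mL
New rate:
99.8 mcg/min × 60 min/hr = 5988 mcg/hr
Rate = 5988 mcg/hr ÷ 19.16933 mcg/mL = 312.374 mL/hr
Time remaining = 160.882 mL ÷ 312.374 mL/hr = 0.5150301 hr

0.5 hours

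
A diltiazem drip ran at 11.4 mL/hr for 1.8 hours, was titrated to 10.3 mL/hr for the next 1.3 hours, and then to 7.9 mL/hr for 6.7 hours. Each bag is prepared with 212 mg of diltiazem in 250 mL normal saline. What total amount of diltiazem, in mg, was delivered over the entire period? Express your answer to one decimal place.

73.6 mg

Concentration = 212 mg ÷ 250 mL = 0.848 mg/mL
Stage 1: 11.4 mL/hr × 1.8 hr = 20.52 mL → 20.52 mL × 0.848 mg/mL = 17.40096 mg
Stage 2: 10.3 mL/hr × 1.3 hr = 13.39 mL → 13.39 mL × 0.848 mg/mL = 11.35472 mg
Stage 3: 7.9 mL/hr × 6.7 hr = 52.93 mL → 52.93 mL × 0.848 mg/mL = 44.88464 mg
Total = 17.40096 + 11.35472 + 44.88464 = 73.64032 mg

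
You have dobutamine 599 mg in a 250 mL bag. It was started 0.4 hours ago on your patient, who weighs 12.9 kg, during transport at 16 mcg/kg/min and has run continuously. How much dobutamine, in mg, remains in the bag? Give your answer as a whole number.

594 mg

Dose = 16 mcg/kg/min × 12.9 kg = 206.4 mcg/min
206.4 mcg/min × 60 min/hr = 12384 mcg/hr
Concentration = 599 mg ÷ 250 mL = 2.396 mg/mL = 2396 mcg/mL
Rate = 12384 mcg/hr ÷ 2396 mcg/mL = 5.168614 mL/hr
Volume infused = 5.168614 mL/hr × 0.4 hr = 2.067446 mL
Volume remaining = 250 − 2.067446 = 247.9326 mL
Drug remaining = 247.9326 mL × 2396 mcg/mL = 594046.4 mcg = 594.0464 mg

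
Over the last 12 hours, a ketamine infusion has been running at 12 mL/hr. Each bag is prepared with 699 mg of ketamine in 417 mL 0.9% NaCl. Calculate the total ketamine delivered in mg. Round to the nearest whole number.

Concentration = 699 mg ÷ 417 mL = 1.676259 mg/mL
Drug rate = 12 mL/hr × 1.676259 mg/mL = 20.11511 mg/hr
Total = 20.11511 mg/hr × 12 hr = 241.3813 mg

241 mg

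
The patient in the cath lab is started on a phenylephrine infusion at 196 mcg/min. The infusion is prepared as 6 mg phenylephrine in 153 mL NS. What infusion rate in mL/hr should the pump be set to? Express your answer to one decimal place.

299.9 mL/hr

196 mcg/min × 60 min/hr = 11760 mcg/hr
Concentration = 6 mg ÷ 153 mL = 0.03921569 mg/mL = 39.21569 mcg/mL
Rate = 11760 mcg/hr ÷ 39.21569 mcg/mL = 299.88 mL/hr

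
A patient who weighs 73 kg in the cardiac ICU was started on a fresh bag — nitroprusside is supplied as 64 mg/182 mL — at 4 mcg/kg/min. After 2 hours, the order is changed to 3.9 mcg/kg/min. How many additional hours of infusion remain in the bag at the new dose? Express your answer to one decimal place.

Initial rate:
Dose = 4 mcg/kg/min × 73 kg = 292 mcg/min
292 mcg/min × 60 min/hr = 17520 mcg/hr
Concentration = 64 mg ÷ 182 mL = 0.3516484 mg/mL = 351.6484 mcg/mL
Rate = 17520 mcg/hr ÷ 351.6484 mcg/mL = 49.8225 mL/hr
Volume infused so far = 49.8225 mL/hr × 2 hr = 99.645 mL
Volume remaining = 182 − 99.645 = 82.355 mL
New rate:
Dose = 3.9 mcg/kg/min × 73 kg = 284.7 mcg/min
284.7 mcg/min × 60 min/hr = 17082 mcg/hr
Rate = 17082 mcg/hr ÷ 351.6484 mcg/mL = 48.57694 mL/hr
Time remaining = 82.355 mL ÷ 48.57694 mL/hr = 1.695352 hr

1.7 hours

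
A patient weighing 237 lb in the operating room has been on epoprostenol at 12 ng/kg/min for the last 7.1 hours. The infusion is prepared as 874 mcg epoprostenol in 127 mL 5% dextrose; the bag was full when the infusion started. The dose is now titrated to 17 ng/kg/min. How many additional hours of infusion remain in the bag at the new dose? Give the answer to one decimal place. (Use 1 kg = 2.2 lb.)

2.9 hours

Initial rate:
Weight = 237 lb ÷ 2.2 lb/kg = 107.7273 kg
Dose = 12 ng/kg/min × 107.7273 kg = 1292.727 ng/min
1292.727 ng/min × 60 min/hr = 77563.64 ng/hr
Concentration = 874 mcg ÷ 127 mL = 6.88189 mcg/mL = 6881.89 ng/mL
Rate = 77563.64 ng/hr ÷ 6881.89 ng/mL = 11.27069 mL/hr
Volume infused so far = 11.27069 mL/hr × 7.1 hr = 80.02189 mL
Volume remaining = 127 − 80.02189 = 46.97811 mL
New rate:
Dose = 17 ng/kg/min × 107.7273 kg = 1831.364 ng/min
1831.364 ng/min × 60 min/hr = 109881.8 ng/hr
Rate = 109881.8 ng/hr ÷ 6881.89 ng/mL = 15.96681 mL/hr
Time remaining = 46.97811 mL ÷ 15.96681 mL/hr = 2.942235 hr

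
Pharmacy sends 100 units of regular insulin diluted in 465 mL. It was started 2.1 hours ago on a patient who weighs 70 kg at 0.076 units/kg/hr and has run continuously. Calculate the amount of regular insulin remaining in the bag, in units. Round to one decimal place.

88.8 units

Dose = 0.076 units/kg/hr × 70 kg = 5.32 units/hr
Concentration = 100 units ÷ 465 mL = 0.2150538 units/mL
Rate = 5.32 units/hr ÷ 0.2150538 units/mL = 24.738 mL/hr
Volume infused = 24.738 mL/hr × 2.1 hr = 51.9498 mL
Volume remaining = 465 − 51.9498 = 413.0502 mL
Drug remaining = 413.0502 mL × 0.2150538 units/mL = 88.828 units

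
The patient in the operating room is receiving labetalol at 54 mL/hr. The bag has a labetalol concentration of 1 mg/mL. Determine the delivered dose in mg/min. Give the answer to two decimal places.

Drug rate = 54 mL/hr × 1 mg/mL = 54 mg/hr
54 mg/hr ÷ 60 min/hr = 0.9 mg/min

0.90 mg/min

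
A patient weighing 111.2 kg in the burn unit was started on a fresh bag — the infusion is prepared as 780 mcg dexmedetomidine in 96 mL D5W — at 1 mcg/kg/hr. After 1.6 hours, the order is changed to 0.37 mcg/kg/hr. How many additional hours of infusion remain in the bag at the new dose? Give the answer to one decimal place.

14.6 hours

Initial rate:
Dose = 1 mcg/kg/hr × 111.2 kg = 111.2 mcg/hr
Concentration = 780 mcg ÷ 96 mL = 8.125 mcg/mL
Rate = 111.2 mcg/hr ÷ 8.125 mcg/mL = 13.68615 mL/hr
Volume infused so far = 13.68615 mL/hr × 1.6 hr = 21.89785 mL
Volume remaining = 96 − 21.89785 = 74.10215 mL
New rate:
Dose = 0.37 mcg/kg/hr × 111.2 kg = 41.144 mcg/hr
Rate = 41.144 mcg/hr ÷ 8.125 mcg/mL = 5.063877 mL/hr
Time remaining = 74.10215 mL ÷ 5.063877 mL/hr = 14.63348 hr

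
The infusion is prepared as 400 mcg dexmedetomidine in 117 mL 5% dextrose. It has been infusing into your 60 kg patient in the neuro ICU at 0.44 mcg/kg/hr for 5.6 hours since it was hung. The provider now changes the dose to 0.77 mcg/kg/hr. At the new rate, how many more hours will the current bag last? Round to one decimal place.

5.5 hours

Initial rate:
Dose = 0.44 mcg/kg/hr × 60 kg = 26.4 mcg/hr
Concentration = 400 mcg ÷ 117 mL = 3.418803 mcg/mL
Rate = 26.4 mcg/hr ÷ 3.418803 mcg/mL = 7.722 mL/hr
Volume infused so far = 7.722 mL/hr × 5.6 hr = 43.2432 mL
Volume remaining = 117 − 43.2432 = 73.7568 mL
New rate:
Dose = 0.77 mcg/kg/hr × 60 kg = 46.2 mcg/hr
Rate = 46.2 mcg/hr ÷ 3.418803 mcg/mL = 13.5135 mL/hr
Time remaining = 73.7568 mL ÷ 13.5135 mL/hr = 5.458009 hr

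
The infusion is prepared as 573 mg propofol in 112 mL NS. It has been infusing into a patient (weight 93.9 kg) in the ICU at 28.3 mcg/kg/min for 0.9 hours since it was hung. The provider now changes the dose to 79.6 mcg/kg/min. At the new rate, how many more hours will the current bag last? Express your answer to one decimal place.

1.0 hours

Initial rate:
Dose = 28.3 mcg/kg/min × 93.9 kg = 2657.37 mcg/min
2657.37 mcg/min × 60 min/hr = 159442.2 mcg/hr
Concentration = 573 mg ÷ 112 mL = 5.116071 mg/mL = 5116.071 mcg/mL
Rate = 159442.2 mcg/hr ÷ 5116.071 mcg/mL = 31.16497 mL/hr
Volume infused so far = 31.16497 mL/hr × 0.9 hr = 28.04847 mL
Volume remaining = 112 − 28.04847 = 83.95153 mL
New rate:
Dose = 79.6 mcg/kg/min × 93.9 kg = 7474.44 mcg/min
7474.44 mcg/min × 60 min/hr = 448466.4 mcg/hr
Rate = 448466.4 mcg/hr ÷ 5116.071 mcg/mL = 87.65835 mL/hr
Time remaining = 83.95153 mL ÷ 87.65835 mL/hr = 0.9577128 hr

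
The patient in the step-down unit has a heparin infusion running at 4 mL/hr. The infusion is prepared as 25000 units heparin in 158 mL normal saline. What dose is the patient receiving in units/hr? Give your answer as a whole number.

Concentration = 25000 units ÷ 158 mL = 158.2278 units/mL
Drug rate = 4 mL/hr × 158.2278 units/mL = 632.9114 units/hr

633 units/hr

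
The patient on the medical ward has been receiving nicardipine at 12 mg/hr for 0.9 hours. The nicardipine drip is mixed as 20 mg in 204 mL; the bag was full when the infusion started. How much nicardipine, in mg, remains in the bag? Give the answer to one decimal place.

9.2 mg

Concentration = 20 mg ÷ 204 mL = 0.09803922 mg/mL
Rate = 12 mg/hr ÷ 0.09803922 mg/mL = 122.4 mL/hr
Volume infused = 122.4 mL/hr × 0.9 hr = 110.16 mL
Volume remaining = 204 − 110.16 = 93.84 mL
Drug remaining = 93.84 mL × 0.09803922 mg/mL = 9.2 mg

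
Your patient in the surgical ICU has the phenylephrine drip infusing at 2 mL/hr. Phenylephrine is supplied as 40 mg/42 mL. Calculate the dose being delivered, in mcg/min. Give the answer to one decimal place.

Concentration = 40 mg ÷ 42 mL = 0.952381 mg/mL = 952.381 mcg/mL
Drug rate = 2 mL/hr × 952.381 mcg/mL = 1904.762 mcg/hr
1904.762 mcg/hr ÷ 60 min/hr = 31.74603 mcg/min

31.7 mcg/min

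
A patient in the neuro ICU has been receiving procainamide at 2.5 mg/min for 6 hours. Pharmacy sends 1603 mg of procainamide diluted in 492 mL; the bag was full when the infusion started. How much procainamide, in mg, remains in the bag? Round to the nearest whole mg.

703 mg

2.5 mg/min × 60 min/hr = 150 mg/hr
Concentration = 1603 mg ÷ 492 mL = 3.25813 mg/mL
Rate = 150 mg/hr ÷ 3.25813 mg/mL = 46.03868 mL/hr
Volume infused = 46.03868 mL/hr × 6 hr = 276.2321 mL
Volume remaining = 492 − 276.2321 = 215.7679 mL
Drug remaining = 215.7679 mL × 3.25813 mg/mL = 703 mg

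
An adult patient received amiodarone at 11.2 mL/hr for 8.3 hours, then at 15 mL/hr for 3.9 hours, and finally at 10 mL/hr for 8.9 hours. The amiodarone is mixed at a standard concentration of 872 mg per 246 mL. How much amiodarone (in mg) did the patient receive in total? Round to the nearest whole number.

Concentration = 872 mg ÷ 246 mL = 3.544715 mg/mL
Stage 1: 11.2 mL/hr × 8.3 hr = 92.96 mL → 92.96 mL × 3.544715 mg/mL = 329.5167 mg
Stage 2: 15 mL/hr × 3.9 hr = 58.5 mL → 58.5 mL × 3.544715 mg/mL = 207.3659 mg
Stage 3: 10 mL/hr × 8.9 hr = 89 mL → 89 mL × 3.544715 mg/mL = 315.4797 mg
Total = 329.5167 + 207.3659 + 315.4797 = 852.3623 mg

852 mg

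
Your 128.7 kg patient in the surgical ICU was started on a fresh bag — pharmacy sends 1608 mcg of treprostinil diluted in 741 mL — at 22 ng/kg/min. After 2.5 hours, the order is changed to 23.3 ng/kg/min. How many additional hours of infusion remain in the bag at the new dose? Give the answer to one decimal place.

Initial rate:
Dose = 22 ng/kg/min × 128.7 kg = 2831.4 ng/min
2831.4 ng/min × 60 min/hr = 169884 ng/hr
Concentration = 1608 mcg ÷ 741 mL = 2.17004 mcg/mL = 2170.04 ng/mL
Rate = 169884 ng/hr ÷ 2170.04 ng/mL = 78.2861 mL/hr
Volume infused so far = 78.2861 mL/hr × 2.5 hr = 195.7152 mL
Volume remaining = 741 − 195.7152 = 545.2848 mL
New rate:
Dose = 23.3 ng/kg/min × 128.7 kg = 2998.71 ng/min
2998.71 ng/min × 60 min/hr = 179922.6 ng/hr
Rate = 179922.6 ng/hr ÷ 2170.04 ng/mL = 82.91209 mL/hr
Time remaining = 545.2848 mL ÷ 82.91209 mL/hr = 6.576661 hr

6.6 hours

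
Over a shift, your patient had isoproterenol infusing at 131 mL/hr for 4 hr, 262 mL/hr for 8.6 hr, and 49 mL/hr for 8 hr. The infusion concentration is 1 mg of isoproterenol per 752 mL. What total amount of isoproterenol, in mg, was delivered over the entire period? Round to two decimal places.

4.21 mg

Concentration = 1 mg ÷ 752 mL = 0.001329787 mg/mL
Stage 1: 131 mL/hr × 4 hr = 524 mL → 524 mL × 0.001329787 mg/mL = 0.6968085 mg
Stage 2: 262 mL/hr × 8.6 hr = 2253.2 mL → 2253.2 mL × 0.001329787 mg/mL = 2.996277 mg
Stage 3: 49 mL/hr × 8 hr = 392 mL → 392 mL × 0.001329787 mg/mL = 0.5212766 mg
Total = 0.6968085 + 2.996277 + 0.5212766 = 4.214362 mg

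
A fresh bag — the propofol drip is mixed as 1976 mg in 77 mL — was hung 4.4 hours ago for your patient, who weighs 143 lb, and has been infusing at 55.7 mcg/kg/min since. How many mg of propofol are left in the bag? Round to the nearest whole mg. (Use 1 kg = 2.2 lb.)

1020 mg

Weight = 143 lb ÷ 2.2 lb/kg = 65 kg
Dose = 55.7 mcg/kg/min × 65 kg = 3620.5 mcg/min
3620.5 mcg/min × 60 min/hr = 217230 mcg/hr
Concentration = 1976 mg ÷ 77 mL = 25.66234 mg/mL = 25662.34 mcg/mL
Rate = 217230 mcg/hr ÷ 25662.34 mcg/mL = 8.464934 mL/hr
Volume infused = 8.464934 mL/hr × 4.4 hr = 37.24571 mL
Volume remaining = 77 − 37.24571 = 39.75429 mL
Drug remaining = 39.75429 mL × 25662.34 mcg/mL = 1020188 mcg = 1020.188 mg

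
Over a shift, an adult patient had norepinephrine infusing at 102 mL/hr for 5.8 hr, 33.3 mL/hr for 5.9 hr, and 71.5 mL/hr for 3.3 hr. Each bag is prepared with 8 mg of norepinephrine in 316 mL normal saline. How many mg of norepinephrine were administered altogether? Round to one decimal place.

25.9 mg

Concentration = 8 mg ÷ 316 mL = 0.02531646 mg/mL
Stage 1: 102 mL/hr × 5.8 hr = 591.6 mL → 591.6 mL × 0.02531646 mg/mL = 14.97722 mg
Stage 2: 33.3 mL/hr × 5.9 hr = 196.47 mL → 196.47 mL × 0.02531646 mg/mL = 4.973924 mg
Stage 3: 71.5 mL/hr × 3.3 hr = 235.95 mL → 235.95 mL × 0.02531646 mg/mL = 5.973418 mg
Total = 14.97722 + 4.973924 + 5.973418 = 25.92456 mg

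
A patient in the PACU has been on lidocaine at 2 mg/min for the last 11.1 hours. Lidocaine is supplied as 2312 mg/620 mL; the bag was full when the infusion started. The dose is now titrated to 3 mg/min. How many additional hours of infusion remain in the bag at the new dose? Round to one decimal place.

Initial rate:
2 mg/min × 60 min/hr = 120 mg/hr
Concentration = 2312 mg ÷ 620 mL = 3.729032 mg/mL
Rate = 120 mg/hr ÷ 3.729032 mg/mL = 32.17993 mL/hr
Volume infused so far = 32.17993 mL/hr × 11.1 hr = 357.1972 mL
Volume remaining = 620 − 357.1972 = 262.8028 mL
New rate:
3 mg/min × 60 min/hr = 180 mg/hr
Rate = 180 mg/hr ÷ 3.729032 mg/mL = 48.2699 mL/hr
Time remaining = 262.8028 mL ÷ 48.2699 mL/hr = 5.444444 hr

5.4 hours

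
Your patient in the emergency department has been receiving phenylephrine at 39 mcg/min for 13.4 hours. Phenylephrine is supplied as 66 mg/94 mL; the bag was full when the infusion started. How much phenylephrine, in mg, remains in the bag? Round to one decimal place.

34.6 mg

39 mcg/min × 60 min/hr = 2340 mcg/hr
Concentration = 66 mg ÷ 94 mL = 0.7021277 mg/mL = 702.1277 mcg/mL
Rate = 2340 mcg/hr ÷ 702.1277 mcg/mL = 3.332727 mL/hr
Volume infused = 3.332727 mL/hr × 13.4 hr = 44.65855 mL
Volume remaining = 94 − 44.65855 = 49.34145 mL
Drug remaining = 49.34145 mL × 702.1277 mcg/mL = 34644 mcg = 34.644 mg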